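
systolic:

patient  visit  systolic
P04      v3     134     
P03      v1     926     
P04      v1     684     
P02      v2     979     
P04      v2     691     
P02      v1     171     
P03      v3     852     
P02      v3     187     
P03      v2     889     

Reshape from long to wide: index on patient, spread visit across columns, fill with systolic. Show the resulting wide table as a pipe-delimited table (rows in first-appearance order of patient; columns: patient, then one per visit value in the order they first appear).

Columns: patient plus the 3 distinct visit values (v3, v1, v2).
For example, row P04 column v3 takes systolic=134 from the long row (P04, v3).

| patient | v3 | v1 | v2 |
| P04 | 134 | 684 | 691 |
| P03 | 852 | 926 | 889 |
| P02 | 187 | 171 | 979 |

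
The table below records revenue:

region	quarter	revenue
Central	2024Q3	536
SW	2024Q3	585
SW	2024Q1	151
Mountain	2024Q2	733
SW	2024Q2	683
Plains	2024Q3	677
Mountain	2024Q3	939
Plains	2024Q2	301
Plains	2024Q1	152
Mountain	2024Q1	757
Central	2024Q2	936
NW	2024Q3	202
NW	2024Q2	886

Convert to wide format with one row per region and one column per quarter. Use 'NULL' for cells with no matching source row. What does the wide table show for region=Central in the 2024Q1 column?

No long-format row has region=Central and quarter=2024Q1, so the cell is NULL.

NULL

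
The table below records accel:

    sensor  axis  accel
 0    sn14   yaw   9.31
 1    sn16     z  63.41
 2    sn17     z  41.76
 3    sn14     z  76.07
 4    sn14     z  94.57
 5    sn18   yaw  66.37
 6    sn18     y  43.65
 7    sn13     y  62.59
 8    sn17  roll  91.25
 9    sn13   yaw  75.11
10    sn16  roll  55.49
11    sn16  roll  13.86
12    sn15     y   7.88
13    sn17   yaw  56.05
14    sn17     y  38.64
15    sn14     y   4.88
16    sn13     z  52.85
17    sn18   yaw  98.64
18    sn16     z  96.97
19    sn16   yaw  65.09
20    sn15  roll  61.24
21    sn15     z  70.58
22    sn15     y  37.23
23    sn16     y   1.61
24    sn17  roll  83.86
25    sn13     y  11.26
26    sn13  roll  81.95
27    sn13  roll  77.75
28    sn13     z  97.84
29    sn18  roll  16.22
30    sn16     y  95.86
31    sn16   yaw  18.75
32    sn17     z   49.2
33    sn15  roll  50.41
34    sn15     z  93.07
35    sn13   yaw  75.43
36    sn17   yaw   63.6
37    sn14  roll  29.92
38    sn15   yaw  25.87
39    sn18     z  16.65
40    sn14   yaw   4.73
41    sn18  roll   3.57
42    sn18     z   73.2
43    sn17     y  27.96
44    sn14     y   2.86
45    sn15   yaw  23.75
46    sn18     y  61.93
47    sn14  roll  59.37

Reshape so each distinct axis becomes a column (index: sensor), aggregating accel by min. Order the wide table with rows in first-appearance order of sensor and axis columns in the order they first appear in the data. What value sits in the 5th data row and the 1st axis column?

75.11

With rows in first-appearance order of sensor, row 5 is sensor=sn13. axis columns in first-appearance order: yaw, z, y, roll; column 1 is yaw.
Long rows with sensor=sn13, axis=yaw: min(75.11, 75.43) = 75.11.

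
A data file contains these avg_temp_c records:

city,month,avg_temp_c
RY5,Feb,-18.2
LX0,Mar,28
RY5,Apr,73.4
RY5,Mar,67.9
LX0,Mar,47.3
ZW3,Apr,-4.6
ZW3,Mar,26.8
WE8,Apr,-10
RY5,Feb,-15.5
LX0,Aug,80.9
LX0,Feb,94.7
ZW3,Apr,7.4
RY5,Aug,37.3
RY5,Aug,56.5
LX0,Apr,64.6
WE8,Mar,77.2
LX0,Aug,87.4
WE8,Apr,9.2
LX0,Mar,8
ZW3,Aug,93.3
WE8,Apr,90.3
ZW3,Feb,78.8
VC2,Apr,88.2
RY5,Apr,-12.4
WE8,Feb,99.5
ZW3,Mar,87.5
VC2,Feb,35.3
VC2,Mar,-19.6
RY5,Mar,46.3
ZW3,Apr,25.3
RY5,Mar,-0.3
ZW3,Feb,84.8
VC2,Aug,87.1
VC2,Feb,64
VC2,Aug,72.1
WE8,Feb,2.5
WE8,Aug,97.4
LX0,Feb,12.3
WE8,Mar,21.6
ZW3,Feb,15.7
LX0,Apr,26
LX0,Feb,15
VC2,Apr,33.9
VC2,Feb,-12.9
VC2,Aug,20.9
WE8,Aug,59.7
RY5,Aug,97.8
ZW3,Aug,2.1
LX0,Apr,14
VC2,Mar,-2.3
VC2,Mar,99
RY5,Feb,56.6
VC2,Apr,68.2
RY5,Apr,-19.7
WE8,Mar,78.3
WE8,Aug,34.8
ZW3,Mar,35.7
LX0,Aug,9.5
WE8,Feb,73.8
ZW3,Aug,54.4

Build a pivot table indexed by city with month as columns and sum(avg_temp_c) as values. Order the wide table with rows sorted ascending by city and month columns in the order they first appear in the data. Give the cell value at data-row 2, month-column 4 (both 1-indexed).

191.6

With rows sorted ascending by city, row 2 is city=RY5. month columns in first-appearance order: Feb, Mar, Apr, Aug; column 4 is Aug.
Long rows with city=RY5, month=Aug: 37.3 + 56.5 + 97.8 = 191.6.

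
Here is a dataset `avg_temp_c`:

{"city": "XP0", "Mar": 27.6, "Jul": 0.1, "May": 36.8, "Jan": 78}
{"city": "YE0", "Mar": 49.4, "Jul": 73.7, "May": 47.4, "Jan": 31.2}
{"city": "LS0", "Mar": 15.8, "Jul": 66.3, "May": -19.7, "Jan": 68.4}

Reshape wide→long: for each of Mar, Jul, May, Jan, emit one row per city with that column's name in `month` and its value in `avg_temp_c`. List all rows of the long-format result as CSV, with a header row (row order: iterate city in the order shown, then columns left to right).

Each (city, column) pair becomes one row: 3 × 4 = 12 rows.
For example, (XP0, Mar) → avg_temp_c=27.6.

city,month,avg_temp_c
XP0,Mar,27.6
XP0,Jul,0.1
XP0,May,36.8
XP0,Jan,78
YE0,Mar,49.4
YE0,Jul,73.7
YE0,May,47.4
YE0,Jan,31.2
LS0,Mar,15.8
LS0,Jul,66.3
LS0,May,-19.7
LS0,Jan,68.4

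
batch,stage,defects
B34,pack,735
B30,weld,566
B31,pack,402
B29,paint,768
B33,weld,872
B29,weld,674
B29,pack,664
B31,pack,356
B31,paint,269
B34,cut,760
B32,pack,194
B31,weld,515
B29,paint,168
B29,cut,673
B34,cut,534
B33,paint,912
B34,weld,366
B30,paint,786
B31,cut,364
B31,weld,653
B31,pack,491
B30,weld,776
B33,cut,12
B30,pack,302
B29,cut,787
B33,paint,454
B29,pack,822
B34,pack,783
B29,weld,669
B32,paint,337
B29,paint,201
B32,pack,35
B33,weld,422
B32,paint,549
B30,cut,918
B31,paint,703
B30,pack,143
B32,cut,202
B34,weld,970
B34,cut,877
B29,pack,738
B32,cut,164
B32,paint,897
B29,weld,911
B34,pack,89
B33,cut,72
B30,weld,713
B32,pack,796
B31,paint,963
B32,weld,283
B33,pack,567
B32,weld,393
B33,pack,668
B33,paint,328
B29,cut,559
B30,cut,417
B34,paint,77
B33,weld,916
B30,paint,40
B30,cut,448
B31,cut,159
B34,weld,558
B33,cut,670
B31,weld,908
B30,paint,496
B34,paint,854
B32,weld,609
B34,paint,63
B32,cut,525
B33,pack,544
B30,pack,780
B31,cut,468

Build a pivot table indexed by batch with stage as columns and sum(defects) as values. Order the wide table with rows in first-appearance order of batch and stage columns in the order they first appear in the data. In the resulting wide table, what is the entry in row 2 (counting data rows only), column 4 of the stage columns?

With rows in first-appearance order of batch, row 2 is batch=B30. stage columns in first-appearance order: pack, weld, paint, cut; column 4 is cut.
Long rows with batch=B30, stage=cut: 918 + 417 + 448 = 1783.

1783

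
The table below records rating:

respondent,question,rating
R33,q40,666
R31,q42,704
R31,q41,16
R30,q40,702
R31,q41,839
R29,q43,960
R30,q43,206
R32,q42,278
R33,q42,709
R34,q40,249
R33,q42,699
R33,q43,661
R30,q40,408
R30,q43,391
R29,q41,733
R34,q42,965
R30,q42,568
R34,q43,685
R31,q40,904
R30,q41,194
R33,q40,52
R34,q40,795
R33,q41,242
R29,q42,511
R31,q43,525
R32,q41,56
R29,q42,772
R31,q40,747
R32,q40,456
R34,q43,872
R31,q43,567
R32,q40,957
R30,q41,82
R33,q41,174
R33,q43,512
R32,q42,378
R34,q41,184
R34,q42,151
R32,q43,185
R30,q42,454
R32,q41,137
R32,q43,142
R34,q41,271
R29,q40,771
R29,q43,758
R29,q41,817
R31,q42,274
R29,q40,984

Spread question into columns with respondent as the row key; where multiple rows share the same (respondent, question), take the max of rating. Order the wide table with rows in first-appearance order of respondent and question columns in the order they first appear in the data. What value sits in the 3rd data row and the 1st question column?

With rows in first-appearance order of respondent, row 3 is respondent=R30. question columns in first-appearance order: q40, q42, q41, q43; column 1 is q40.
Long rows with respondent=R30, question=q40: max(702, 408) = 702.

702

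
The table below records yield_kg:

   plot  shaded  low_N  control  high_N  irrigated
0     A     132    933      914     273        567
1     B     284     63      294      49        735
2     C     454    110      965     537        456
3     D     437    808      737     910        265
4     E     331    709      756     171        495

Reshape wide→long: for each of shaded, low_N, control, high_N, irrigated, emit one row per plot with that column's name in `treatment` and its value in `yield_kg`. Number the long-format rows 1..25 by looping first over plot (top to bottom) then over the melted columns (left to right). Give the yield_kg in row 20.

25 rows total (5 × 5). Row 20: index ⌊(20-1)/5⌋ = 3 into plot → D; (20-1) mod 5 = 4 into the melted columns → irrigated.
So row 20 is (D, irrigated, 265); yield_kg = 265.

265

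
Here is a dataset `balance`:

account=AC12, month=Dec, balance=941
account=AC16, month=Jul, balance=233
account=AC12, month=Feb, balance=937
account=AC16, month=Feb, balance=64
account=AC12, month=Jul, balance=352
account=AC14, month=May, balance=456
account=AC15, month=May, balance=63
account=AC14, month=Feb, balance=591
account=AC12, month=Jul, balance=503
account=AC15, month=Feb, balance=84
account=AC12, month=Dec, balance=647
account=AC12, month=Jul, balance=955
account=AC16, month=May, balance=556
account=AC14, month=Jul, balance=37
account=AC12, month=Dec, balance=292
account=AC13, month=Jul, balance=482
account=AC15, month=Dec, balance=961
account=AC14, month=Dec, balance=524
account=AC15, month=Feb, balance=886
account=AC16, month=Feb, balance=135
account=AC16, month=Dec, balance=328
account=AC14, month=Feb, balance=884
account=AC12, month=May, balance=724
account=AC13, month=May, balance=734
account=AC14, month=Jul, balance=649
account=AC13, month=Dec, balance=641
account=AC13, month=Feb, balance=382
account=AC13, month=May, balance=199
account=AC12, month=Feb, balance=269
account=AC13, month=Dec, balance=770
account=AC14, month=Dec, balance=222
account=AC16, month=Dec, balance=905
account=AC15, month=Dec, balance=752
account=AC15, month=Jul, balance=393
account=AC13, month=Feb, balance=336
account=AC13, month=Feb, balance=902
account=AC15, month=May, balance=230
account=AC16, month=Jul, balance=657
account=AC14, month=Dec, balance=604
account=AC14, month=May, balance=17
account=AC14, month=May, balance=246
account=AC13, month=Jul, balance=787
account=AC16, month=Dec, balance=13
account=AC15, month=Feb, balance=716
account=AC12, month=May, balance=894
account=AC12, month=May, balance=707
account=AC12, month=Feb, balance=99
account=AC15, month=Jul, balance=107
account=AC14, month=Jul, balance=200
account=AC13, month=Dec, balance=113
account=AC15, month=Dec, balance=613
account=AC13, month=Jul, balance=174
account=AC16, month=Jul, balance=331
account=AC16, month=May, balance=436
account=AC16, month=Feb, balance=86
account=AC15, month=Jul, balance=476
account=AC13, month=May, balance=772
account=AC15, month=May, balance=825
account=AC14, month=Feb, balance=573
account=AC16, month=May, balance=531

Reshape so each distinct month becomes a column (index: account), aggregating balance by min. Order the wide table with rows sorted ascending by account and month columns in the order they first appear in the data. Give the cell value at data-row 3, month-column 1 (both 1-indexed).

222

With rows sorted ascending by account, row 3 is account=AC14. month columns in first-appearance order: Dec, Jul, Feb, May; column 1 is Dec.
Long rows with account=AC14, month=Dec: min(524, 222, 604) = 222.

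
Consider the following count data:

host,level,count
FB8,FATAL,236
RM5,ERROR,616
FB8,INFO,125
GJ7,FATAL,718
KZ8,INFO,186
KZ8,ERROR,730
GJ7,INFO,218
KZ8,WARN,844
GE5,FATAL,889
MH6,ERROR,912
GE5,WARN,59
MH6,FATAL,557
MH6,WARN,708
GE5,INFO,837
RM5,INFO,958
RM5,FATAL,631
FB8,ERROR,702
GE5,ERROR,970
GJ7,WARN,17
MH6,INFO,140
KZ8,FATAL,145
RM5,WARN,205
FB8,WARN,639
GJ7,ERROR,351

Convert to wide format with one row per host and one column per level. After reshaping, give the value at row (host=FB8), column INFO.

125

Wide layout: rows indexed by host, columns are the 4 distinct level values (FATAL, ERROR, INFO, WARN).
Cell (host=FB8, level=INFO) draws from the long row where host=FB8 and level=INFO, which has count=125.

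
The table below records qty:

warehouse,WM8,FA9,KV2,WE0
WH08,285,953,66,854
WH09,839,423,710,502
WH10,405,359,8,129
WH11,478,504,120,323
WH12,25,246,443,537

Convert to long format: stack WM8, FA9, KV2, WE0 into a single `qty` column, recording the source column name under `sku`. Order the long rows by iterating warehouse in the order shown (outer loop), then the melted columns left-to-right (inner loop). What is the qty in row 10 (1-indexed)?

20 rows total (5 × 4). Row 10: index ⌊(10-1)/4⌋ = 2 into warehouse → WH10; (10-1) mod 4 = 1 into the melted columns → FA9.
So row 10 is (WH10, FA9, 359); qty = 359.

359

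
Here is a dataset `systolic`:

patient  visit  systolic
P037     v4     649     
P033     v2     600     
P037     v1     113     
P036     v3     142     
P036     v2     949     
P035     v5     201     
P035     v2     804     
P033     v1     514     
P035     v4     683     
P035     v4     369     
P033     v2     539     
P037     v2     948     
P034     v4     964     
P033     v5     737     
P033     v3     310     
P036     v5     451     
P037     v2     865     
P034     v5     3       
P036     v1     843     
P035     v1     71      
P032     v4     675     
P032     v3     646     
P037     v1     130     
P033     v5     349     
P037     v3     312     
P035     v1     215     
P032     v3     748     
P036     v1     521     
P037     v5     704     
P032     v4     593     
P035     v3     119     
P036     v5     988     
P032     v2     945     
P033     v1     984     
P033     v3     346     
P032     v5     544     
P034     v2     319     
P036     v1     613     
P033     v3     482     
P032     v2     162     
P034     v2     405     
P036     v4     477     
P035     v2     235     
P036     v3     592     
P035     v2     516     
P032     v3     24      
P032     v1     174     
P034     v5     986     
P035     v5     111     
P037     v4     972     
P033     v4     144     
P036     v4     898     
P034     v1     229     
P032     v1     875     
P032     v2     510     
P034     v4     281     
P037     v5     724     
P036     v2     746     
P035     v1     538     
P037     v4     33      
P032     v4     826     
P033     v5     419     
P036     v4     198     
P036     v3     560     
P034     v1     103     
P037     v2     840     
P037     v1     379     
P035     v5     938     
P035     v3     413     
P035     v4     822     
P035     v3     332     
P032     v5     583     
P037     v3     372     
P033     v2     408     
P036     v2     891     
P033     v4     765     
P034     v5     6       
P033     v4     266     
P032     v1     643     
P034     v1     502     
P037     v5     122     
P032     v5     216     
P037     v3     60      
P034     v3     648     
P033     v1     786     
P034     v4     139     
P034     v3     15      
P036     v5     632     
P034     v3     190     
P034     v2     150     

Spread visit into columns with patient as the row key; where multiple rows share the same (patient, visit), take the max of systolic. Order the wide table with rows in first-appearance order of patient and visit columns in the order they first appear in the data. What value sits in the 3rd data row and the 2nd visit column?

949

With rows in first-appearance order of patient, row 3 is patient=P036. visit columns in first-appearance order: v4, v2, v1, v3, v5; column 2 is v2.
Long rows with patient=P036, visit=v2: max(949, 746, 891) = 949.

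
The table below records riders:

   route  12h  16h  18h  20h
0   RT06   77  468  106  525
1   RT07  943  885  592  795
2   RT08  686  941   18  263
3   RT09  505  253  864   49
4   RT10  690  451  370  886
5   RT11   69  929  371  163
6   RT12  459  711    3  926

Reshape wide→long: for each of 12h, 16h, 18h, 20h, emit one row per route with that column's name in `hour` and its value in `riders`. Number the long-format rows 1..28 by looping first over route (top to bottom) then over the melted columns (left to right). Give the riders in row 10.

941

28 rows total (7 × 4). Row 10: index ⌊(10-1)/4⌋ = 2 into route → RT08; (10-1) mod 4 = 1 into the melted columns → 16h.
So row 10 is (RT08, 16h, 941); riders = 941.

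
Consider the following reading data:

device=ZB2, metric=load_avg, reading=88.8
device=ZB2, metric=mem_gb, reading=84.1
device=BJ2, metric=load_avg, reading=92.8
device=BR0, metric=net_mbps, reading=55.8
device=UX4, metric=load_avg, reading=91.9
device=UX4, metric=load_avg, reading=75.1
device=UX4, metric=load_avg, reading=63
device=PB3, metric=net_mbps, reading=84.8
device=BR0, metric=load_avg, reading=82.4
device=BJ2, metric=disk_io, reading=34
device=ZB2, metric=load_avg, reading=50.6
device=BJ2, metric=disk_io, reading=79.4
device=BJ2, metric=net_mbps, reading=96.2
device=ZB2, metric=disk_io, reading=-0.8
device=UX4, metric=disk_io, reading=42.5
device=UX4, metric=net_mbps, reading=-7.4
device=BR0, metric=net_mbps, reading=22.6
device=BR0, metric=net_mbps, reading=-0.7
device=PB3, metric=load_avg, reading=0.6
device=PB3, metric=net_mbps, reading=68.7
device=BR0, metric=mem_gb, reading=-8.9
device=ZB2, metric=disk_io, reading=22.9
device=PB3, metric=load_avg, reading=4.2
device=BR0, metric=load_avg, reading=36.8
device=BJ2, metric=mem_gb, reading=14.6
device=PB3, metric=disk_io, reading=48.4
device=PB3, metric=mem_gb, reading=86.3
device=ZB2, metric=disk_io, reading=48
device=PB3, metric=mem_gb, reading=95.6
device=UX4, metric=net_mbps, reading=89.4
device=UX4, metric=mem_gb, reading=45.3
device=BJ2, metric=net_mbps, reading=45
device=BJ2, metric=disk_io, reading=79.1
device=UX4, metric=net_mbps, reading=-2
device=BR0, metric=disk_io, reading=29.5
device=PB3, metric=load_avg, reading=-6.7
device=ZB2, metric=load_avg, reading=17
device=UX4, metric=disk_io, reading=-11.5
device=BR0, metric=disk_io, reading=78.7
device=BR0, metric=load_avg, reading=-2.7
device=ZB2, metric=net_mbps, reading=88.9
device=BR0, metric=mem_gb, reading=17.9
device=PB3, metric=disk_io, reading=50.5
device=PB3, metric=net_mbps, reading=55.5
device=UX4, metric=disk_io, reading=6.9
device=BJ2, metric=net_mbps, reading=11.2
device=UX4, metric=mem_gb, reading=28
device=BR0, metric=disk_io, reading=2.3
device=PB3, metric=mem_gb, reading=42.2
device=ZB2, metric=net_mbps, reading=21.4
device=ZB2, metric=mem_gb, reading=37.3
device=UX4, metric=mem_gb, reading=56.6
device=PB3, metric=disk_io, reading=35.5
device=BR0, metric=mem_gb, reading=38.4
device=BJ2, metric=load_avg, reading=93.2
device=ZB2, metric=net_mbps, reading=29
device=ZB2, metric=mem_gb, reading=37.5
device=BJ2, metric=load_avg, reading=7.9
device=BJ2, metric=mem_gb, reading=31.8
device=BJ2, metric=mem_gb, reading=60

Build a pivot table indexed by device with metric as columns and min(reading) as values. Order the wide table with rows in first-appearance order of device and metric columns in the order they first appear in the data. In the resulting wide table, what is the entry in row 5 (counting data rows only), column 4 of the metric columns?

With rows in first-appearance order of device, row 5 is device=PB3. metric columns in first-appearance order: load_avg, mem_gb, net_mbps, disk_io; column 4 is disk_io.
Long rows with device=PB3, metric=disk_io: min(48.4, 50.5, 35.5) = 35.5.

35.5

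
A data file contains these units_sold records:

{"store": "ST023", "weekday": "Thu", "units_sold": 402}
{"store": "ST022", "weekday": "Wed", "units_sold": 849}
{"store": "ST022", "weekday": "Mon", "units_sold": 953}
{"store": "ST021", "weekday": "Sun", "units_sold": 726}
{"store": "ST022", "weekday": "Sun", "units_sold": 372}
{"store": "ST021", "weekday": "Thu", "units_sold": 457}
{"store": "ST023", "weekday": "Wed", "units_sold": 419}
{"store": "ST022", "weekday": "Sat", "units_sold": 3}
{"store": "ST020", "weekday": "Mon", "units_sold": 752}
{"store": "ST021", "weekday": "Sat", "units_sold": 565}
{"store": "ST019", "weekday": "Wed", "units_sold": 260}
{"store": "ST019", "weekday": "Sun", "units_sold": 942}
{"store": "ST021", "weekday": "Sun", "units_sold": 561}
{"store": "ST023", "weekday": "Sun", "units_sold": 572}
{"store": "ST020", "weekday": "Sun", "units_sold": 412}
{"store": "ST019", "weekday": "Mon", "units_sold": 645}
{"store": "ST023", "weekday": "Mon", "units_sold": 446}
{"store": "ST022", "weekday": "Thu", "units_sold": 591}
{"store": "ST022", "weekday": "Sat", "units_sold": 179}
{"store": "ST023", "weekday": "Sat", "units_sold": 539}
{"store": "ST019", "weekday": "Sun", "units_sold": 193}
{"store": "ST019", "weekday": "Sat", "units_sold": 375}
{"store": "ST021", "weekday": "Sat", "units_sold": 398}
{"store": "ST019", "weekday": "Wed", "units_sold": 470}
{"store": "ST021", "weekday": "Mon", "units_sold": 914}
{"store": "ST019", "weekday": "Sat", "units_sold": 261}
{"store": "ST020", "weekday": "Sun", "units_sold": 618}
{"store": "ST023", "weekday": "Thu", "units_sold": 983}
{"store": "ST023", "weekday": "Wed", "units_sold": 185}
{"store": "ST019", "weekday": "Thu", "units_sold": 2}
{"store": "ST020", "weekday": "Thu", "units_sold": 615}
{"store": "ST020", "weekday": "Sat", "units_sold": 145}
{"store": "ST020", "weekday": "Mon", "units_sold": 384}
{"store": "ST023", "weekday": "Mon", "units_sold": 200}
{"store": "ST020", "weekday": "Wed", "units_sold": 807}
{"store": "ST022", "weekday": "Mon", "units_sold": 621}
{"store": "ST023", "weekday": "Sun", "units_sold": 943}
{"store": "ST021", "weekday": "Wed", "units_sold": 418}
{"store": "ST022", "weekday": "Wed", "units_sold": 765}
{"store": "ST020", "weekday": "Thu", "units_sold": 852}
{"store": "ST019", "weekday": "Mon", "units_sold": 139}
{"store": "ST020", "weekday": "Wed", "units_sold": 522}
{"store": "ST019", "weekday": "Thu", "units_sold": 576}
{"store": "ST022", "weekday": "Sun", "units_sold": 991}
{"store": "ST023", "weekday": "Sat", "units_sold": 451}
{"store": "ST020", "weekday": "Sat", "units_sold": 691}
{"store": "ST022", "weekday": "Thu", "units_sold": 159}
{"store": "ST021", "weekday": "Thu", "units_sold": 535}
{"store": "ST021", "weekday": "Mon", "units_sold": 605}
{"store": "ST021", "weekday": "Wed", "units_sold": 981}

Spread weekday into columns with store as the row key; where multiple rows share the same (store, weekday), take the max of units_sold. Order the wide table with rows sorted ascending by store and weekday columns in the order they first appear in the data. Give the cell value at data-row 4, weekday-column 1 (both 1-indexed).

With rows sorted ascending by store, row 4 is store=ST022. weekday columns in first-appearance order: Thu, Wed, Mon, Sun, Sat; column 1 is Thu.
Long rows with store=ST022, weekday=Thu: max(591, 159) = 591.

591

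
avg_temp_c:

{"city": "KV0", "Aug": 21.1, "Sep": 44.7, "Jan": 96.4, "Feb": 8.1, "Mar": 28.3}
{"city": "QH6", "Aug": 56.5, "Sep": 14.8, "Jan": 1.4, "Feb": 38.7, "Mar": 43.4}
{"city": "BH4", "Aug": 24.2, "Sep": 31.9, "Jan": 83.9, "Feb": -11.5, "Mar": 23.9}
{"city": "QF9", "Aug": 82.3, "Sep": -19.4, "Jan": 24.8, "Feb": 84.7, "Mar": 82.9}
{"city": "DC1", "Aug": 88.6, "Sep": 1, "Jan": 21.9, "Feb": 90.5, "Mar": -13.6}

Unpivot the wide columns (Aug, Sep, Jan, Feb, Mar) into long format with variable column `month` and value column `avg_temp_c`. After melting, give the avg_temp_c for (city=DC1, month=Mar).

-13.6

Unpivoting turns each (city, wide-column) pair into one long row.
The wide cell at row DC1, column Mar holds -13.6, so the long row (DC1, Mar) has avg_temp_c=-13.6.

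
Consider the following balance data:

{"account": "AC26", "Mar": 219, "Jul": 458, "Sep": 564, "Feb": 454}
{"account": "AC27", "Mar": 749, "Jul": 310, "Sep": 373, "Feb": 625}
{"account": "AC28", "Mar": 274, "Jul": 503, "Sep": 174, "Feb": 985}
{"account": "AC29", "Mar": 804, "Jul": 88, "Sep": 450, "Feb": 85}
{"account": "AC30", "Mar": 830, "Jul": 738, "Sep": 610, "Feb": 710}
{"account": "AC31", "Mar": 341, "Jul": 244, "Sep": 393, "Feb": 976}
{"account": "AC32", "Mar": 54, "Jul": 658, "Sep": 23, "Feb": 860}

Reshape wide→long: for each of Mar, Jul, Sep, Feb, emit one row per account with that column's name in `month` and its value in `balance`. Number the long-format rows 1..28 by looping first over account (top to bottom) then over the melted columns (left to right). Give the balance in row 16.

28 rows total (7 × 4). Row 16: index ⌊(16-1)/4⌋ = 3 into account → AC29; (16-1) mod 4 = 3 into the melted columns → Feb.
So row 16 is (AC29, Feb, 85); balance = 85.

85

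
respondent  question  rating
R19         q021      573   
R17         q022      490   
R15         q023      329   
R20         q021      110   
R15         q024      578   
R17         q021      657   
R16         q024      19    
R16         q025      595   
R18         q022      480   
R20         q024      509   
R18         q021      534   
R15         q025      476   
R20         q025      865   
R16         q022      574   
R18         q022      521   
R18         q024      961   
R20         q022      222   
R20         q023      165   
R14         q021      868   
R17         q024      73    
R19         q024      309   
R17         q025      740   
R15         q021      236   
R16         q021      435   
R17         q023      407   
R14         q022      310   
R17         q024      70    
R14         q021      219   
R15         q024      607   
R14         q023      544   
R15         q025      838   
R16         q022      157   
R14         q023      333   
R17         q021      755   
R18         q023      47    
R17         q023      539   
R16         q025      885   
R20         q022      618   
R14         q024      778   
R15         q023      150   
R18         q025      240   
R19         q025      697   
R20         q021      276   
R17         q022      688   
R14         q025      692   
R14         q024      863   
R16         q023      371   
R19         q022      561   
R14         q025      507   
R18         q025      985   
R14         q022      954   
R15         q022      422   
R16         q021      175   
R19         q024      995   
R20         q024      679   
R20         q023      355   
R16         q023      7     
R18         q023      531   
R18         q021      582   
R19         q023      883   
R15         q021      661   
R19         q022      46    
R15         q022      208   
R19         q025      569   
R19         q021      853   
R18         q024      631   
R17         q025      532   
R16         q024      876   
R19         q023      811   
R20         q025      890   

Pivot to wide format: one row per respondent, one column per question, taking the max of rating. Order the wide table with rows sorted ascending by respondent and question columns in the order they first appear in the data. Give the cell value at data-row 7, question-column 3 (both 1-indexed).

With rows sorted ascending by respondent, row 7 is respondent=R20. question columns in first-appearance order: q021, q022, q023, q024, q025; column 3 is q023.
Long rows with respondent=R20, question=q023: max(165, 355) = 355.

355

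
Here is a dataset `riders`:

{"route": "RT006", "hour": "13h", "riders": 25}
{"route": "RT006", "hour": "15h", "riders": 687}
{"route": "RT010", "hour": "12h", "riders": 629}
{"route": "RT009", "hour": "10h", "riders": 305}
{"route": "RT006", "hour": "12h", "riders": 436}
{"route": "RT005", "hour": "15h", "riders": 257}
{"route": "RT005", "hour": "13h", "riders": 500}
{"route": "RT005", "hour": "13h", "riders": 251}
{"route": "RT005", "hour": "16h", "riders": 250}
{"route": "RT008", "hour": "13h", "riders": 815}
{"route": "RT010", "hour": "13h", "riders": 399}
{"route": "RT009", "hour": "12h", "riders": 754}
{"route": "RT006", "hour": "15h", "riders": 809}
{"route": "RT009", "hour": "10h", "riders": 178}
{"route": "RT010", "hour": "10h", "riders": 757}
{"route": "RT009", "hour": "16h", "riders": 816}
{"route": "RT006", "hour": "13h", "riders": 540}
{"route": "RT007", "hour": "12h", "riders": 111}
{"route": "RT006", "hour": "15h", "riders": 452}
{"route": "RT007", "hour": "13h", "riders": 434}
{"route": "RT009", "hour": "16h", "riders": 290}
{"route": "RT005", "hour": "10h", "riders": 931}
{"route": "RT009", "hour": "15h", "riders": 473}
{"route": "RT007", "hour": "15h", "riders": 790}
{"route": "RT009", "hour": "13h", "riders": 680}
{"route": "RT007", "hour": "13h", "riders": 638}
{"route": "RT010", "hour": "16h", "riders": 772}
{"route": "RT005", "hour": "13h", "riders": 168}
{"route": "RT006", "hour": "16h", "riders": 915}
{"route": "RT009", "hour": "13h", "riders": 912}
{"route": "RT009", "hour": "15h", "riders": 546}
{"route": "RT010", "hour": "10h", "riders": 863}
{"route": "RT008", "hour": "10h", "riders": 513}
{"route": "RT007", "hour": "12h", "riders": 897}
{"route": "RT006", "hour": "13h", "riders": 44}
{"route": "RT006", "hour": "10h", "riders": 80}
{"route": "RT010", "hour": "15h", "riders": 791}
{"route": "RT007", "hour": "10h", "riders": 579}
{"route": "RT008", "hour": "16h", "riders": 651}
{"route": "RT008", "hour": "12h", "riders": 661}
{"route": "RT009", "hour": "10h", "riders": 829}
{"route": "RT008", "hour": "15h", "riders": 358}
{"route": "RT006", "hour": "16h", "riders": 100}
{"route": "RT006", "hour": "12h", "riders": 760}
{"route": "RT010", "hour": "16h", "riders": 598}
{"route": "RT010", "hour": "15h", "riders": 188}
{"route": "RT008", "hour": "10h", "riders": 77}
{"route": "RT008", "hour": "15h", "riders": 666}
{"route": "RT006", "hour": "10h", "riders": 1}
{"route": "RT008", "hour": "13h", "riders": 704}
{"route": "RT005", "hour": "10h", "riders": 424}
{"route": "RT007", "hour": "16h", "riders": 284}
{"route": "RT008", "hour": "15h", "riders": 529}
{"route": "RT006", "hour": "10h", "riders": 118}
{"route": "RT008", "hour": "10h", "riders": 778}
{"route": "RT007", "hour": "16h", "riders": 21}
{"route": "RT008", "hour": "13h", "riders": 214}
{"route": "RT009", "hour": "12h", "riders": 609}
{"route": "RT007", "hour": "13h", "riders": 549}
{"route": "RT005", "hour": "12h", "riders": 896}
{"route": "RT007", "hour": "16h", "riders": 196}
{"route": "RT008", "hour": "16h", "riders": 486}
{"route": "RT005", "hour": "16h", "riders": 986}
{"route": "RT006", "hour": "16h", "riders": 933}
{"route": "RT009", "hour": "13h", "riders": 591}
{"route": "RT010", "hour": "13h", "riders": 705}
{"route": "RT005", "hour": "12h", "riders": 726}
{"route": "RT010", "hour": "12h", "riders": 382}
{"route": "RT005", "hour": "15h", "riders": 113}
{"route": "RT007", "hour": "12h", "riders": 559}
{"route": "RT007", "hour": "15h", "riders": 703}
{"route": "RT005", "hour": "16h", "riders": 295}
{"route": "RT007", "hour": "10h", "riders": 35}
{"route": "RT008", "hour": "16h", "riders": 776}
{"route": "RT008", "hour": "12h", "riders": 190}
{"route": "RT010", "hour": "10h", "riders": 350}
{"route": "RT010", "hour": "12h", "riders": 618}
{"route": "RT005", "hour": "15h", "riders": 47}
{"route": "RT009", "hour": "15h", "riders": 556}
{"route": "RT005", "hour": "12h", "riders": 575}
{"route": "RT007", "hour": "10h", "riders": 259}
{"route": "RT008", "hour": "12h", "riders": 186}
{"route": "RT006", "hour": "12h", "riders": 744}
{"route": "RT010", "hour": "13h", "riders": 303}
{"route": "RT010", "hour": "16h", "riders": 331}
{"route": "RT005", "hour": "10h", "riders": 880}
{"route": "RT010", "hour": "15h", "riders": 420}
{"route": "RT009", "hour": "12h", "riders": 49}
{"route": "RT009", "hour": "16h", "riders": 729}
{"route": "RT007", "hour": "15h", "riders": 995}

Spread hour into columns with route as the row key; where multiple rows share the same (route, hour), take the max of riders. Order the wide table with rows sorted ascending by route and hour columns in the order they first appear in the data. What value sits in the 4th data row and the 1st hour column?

With rows sorted ascending by route, row 4 is route=RT008. hour columns in first-appearance order: 13h, 15h, 12h, 10h, 16h; column 1 is 13h.
Long rows with route=RT008, hour=13h: max(815, 704, 214) = 815.

815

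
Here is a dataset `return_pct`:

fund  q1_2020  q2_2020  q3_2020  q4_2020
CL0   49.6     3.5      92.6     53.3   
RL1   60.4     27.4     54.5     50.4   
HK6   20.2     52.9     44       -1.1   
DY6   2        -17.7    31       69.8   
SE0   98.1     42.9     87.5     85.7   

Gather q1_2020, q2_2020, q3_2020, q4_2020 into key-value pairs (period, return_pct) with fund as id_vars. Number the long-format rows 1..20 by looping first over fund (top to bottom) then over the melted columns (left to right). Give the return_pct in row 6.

20 rows total (5 × 4). Row 6: index ⌊(6-1)/4⌋ = 1 into fund → RL1; (6-1) mod 4 = 1 into the melted columns → q2_2020.
So row 6 is (RL1, q2_2020, 27.4); return_pct = 27.4.

27.4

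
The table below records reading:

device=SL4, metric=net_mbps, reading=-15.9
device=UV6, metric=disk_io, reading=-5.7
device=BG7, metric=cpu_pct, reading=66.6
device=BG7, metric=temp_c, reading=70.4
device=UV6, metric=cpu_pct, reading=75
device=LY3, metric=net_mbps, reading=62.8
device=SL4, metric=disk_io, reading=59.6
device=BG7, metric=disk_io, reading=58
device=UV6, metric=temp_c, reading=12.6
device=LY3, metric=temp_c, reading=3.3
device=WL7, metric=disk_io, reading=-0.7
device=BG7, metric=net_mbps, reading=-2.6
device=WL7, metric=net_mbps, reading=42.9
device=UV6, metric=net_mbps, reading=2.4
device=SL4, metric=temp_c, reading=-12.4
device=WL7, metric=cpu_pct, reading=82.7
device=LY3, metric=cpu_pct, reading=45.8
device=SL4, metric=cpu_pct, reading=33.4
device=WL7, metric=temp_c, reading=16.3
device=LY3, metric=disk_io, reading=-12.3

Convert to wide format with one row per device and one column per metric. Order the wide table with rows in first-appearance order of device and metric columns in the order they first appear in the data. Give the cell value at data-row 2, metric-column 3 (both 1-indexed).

75

With rows in first-appearance order of device, row 2 is device=UV6. metric columns in first-appearance order: net_mbps, disk_io, cpu_pct, temp_c; column 3 is cpu_pct.
Long rows with device=UV6, metric=cpu_pct: reading = 75.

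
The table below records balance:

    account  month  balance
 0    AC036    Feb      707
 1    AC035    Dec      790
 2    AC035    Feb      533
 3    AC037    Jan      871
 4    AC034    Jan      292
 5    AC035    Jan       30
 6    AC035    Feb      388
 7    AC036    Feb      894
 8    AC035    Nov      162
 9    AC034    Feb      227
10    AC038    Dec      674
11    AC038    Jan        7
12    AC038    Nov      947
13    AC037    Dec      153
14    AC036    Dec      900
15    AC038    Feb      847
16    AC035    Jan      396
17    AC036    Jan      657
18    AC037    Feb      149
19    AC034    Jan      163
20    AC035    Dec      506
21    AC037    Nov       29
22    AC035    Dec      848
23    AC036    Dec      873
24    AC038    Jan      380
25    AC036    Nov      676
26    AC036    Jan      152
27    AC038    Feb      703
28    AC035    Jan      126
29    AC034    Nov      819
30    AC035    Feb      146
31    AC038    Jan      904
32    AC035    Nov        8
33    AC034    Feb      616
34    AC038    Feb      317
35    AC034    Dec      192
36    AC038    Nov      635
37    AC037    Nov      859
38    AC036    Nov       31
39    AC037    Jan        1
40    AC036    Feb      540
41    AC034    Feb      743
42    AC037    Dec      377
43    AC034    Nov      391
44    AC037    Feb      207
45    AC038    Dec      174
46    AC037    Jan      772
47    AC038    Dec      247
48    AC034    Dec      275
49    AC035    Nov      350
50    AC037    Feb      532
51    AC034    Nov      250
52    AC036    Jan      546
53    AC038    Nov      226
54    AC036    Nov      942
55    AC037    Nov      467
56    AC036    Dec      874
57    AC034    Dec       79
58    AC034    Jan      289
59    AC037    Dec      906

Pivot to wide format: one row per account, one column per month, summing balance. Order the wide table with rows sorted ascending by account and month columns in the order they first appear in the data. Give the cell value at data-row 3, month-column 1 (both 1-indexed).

With rows sorted ascending by account, row 3 is account=AC036. month columns in first-appearance order: Feb, Dec, Jan, Nov; column 1 is Feb.
Long rows with account=AC036, month=Feb: 707 + 894 + 540 = 2141.

2141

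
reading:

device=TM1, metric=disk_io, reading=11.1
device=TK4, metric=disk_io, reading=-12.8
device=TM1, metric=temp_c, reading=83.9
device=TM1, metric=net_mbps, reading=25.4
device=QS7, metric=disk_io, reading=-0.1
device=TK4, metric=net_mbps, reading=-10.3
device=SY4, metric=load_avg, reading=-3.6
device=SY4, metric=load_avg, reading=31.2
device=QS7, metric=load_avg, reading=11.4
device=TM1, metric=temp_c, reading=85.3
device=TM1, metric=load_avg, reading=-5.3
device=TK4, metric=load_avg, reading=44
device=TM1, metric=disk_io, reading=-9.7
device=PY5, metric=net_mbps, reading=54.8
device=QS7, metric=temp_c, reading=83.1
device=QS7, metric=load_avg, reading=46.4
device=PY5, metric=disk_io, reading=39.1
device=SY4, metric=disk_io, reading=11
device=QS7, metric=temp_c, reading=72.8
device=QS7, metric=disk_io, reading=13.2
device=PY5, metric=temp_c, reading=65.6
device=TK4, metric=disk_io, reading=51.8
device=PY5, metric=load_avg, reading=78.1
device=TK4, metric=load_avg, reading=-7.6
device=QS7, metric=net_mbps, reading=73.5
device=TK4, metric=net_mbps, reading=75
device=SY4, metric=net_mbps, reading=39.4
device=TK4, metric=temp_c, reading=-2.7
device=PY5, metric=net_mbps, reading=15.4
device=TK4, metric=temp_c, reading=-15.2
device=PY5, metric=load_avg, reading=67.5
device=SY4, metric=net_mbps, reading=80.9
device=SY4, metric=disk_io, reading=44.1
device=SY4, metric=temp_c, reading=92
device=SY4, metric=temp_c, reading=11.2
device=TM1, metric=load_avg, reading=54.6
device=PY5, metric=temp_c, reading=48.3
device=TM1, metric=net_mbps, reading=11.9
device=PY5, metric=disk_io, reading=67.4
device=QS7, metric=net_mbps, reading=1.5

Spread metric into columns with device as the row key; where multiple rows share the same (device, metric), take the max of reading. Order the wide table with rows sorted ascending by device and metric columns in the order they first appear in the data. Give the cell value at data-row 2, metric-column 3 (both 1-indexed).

73.5

With rows sorted ascending by device, row 2 is device=QS7. metric columns in first-appearance order: disk_io, temp_c, net_mbps, load_avg; column 3 is net_mbps.
Long rows with device=QS7, metric=net_mbps: max(73.5, 1.5) = 73.5.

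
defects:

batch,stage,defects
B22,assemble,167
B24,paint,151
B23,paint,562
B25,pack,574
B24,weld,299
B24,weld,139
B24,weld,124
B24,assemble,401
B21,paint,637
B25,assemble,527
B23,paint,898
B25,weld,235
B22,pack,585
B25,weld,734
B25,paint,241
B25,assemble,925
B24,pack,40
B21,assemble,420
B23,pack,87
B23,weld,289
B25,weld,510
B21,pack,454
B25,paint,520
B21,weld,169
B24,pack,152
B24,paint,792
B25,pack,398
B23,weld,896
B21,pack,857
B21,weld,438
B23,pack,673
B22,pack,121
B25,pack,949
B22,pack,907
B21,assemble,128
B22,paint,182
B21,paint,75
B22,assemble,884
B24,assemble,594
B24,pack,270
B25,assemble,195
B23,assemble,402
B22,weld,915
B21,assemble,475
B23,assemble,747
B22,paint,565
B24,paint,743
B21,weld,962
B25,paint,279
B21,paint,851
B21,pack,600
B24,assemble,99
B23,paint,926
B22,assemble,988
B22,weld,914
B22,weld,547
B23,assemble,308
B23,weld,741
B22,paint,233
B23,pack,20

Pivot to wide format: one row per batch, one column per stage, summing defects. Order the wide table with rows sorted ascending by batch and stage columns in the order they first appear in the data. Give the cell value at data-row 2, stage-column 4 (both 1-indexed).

With rows sorted ascending by batch, row 2 is batch=B22. stage columns in first-appearance order: assemble, paint, pack, weld; column 4 is weld.
Long rows with batch=B22, stage=weld: 915 + 914 + 547 = 2376.

2376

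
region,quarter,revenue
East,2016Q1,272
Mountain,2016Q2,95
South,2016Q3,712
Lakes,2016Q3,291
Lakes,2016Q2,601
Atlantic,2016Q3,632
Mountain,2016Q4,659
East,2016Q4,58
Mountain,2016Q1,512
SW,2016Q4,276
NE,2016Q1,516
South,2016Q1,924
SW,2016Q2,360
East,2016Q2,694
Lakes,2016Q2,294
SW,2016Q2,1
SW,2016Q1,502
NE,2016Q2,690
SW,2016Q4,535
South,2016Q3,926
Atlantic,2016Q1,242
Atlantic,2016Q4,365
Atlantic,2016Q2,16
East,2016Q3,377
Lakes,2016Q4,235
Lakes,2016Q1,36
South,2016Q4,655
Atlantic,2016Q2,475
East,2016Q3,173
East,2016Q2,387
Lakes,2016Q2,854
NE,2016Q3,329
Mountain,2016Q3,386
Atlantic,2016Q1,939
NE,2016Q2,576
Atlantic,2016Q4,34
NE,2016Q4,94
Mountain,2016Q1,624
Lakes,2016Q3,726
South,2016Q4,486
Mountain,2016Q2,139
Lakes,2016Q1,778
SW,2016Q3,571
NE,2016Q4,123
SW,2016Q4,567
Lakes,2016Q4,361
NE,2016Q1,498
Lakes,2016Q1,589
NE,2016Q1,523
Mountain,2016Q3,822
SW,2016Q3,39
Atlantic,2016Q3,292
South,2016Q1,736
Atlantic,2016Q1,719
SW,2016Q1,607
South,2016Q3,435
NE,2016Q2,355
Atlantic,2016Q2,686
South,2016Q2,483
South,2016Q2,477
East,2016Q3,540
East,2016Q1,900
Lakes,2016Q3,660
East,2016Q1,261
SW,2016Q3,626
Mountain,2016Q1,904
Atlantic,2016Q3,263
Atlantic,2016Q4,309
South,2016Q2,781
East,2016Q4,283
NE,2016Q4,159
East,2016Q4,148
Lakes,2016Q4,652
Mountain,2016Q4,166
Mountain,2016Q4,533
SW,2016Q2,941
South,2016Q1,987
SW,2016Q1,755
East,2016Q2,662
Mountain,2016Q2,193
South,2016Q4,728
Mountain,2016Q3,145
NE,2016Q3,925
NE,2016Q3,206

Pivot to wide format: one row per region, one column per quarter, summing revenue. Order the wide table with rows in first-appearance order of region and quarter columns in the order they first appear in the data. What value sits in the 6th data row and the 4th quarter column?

With rows in first-appearance order of region, row 6 is region=SW. quarter columns in first-appearance order: 2016Q1, 2016Q2, 2016Q3, 2016Q4; column 4 is 2016Q4.
Long rows with region=SW, quarter=2016Q4: 276 + 535 + 567 = 1378.

1378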